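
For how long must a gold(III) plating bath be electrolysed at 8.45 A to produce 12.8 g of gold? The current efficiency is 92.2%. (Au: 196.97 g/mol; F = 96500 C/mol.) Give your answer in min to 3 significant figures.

40.2 min

n(Au) = 12.8 / 196.97 = 0.06498 mol
Au³⁺ + 3e⁻ → Au, so n(e⁻) = 3 × 0.06498 = 0.1949 mol
Q = 0.1949 × 96500 / 0.922 = 20400 C
t = Q / I = 20400 / 8.45 = 2414 s = 40.2 min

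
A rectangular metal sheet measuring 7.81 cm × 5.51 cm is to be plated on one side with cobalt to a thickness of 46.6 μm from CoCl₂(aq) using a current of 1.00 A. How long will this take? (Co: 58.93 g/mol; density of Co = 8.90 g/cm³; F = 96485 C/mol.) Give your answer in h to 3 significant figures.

1.62 h

Plated area = 7.81 × 5.51 = 43.03 cm²
Volume = 43.03 × 46.6×10⁻⁴ cm = 0.2005 cm³
m(Co) = 0.2005 × 8.90 = 1.784 g
n(Co) = 1.784 / 58.93 = 0.03027 mol; n(e⁻) = 2 × 0.03027 = 0.06054 mol
Q = 0.06054 × 96485 = 5841 C
t = 5841 / 1.00 = 5841 s = 1.62 h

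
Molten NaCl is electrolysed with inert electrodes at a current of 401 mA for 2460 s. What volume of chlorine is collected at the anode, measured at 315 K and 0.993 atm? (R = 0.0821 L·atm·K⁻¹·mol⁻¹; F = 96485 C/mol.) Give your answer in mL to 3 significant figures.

Q = 0.401 A × 2460 s = 986.5 C
n(e⁻) = 986.5 / 96485 = 0.01022 mol
2Cl⁻ → Cl₂ + 2e⁻, so n(Cl₂) = 0.01022 / 2 = 0.005110 mol
V = nRT/P = 0.005110 × 0.0821 × 315 / 0.993 = 0.1331 L
= 133 mL

133 mL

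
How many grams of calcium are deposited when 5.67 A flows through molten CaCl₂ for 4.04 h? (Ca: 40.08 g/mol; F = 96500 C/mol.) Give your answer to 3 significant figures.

Charge passed = 5.67 × 14544 = 82460 C
n(e⁻) = 82460 / 96500 = 0.8545 mol
Ca²⁺ + 2e⁻ → Ca, so n(Ca) = 0.8545 / 2 = 0.4273 mol
m = 0.4273 × 40.08 = 17.1 g

17.1 g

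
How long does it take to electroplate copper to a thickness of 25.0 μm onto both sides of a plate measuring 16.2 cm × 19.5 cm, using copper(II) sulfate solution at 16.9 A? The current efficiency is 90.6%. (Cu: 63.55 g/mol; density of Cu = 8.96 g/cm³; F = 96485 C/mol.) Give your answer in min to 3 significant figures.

Plated area = 2 × 16.2 × 19.5 = 631.8 cm²
Volume = 631.8 × 25.0×10⁻⁴ cm = 1.580 cm³
m(Cu) = 1.580 × 8.96 = 14.16 g
n(Cu) = 14.16 / 63.55 = 0.2228 mol; n(e⁻) = 2 × 0.2228 = 0.4456 mol
Q = 0.4456 × 96485 / 0.906 = 47450 C
t = 47450 / 16.9 = 2808 s = 46.8 min

46.8 min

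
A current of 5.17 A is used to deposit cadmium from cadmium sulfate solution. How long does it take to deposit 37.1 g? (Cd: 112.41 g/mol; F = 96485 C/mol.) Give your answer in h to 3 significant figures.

n(Cd) = 37.1 / 112.41 = 0.3300 mol
Cd²⁺ + 2e⁻ → Cd, so n(e⁻) = 2 × 0.3300 = 0.6600 mol
Q = 0.6600 × 96485 = 63680 C
t = Q / I = 63680 / 5.17 = 12320 s = 3.42 h

3.42 h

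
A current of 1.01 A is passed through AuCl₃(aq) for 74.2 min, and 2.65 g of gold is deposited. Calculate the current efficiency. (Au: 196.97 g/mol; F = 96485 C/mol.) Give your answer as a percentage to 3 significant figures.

86.6%

Q = 1.01 × 4452 = 4497 C
n(e⁻) = 4497 / 96485 = 0.04661 mol
Au³⁺ + 3e⁻ → Au, so theoretical n(Au) = 0.01554 mol → 3.061 g
Efficiency = 2.65 / 3.061 = 0.8657 = 86.6%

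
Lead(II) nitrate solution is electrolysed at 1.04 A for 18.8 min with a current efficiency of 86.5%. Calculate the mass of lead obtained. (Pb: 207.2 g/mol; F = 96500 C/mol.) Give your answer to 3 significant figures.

Q = 1.04 × 1128 = 1173 C
n(e⁻) = 1173 / 96500 = 0.01216 mol
Pb²⁺ + 2e⁻ → Pb, so theoretical m(Pb) = 0.006080 × 207.2 = 1.260 g
Actual mass = 86.5% × 1.260 = 1.09 g

1.09 g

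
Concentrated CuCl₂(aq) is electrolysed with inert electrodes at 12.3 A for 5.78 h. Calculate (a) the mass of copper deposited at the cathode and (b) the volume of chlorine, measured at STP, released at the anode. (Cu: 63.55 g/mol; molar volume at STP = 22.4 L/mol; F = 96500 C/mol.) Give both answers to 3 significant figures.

84.3 g Cu; 29.7 L Cl₂

Q = 12.3 × 20808 = 2.559×10^5 C; n(e⁻) = 2.559×10^5 / 96500 = 2.652 mol
Cathode: Cu²⁺ + 2e⁻ → Cu → n(Cu) = 2.652/2 = 1.326 mol → 84.3 g
Anode: 2Cl⁻ → Cl₂ + 2e⁻ → n(Cl₂) = 2.652/2 = 1.326 mol → 29.7 L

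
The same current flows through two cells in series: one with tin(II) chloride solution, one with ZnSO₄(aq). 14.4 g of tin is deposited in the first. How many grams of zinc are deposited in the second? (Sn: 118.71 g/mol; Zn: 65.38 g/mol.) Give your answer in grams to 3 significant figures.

n(Sn) = 14.4 / 118.71 = 0.1213 mol
Sn²⁺ + 2e⁻ → Sn, so n(e⁻) = 2 × 0.1213 = 0.2426 mol
In series, the same 0.2426 mol of electrons flows through the second cell.
Zn²⁺ + 2e⁻ → Zn, so n(Zn) = 0.2426 / 2 = 0.1213 mol
m(Zn) = 0.1213 × 65.38 = 7.93 g

7.93 g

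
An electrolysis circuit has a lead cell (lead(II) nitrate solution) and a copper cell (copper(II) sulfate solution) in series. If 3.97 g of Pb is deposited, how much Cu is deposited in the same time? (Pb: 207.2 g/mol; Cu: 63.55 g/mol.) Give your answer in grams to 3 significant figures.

1.22 g

n(Pb) = 3.97 / 207.2 = 0.01916 mol
Pb²⁺ + 2e⁻ → Pb, so n(e⁻) = 2 × 0.01916 = 0.03832 mol
Since the cells are in series, n(e⁻) in the Cu cell is also 0.03832 mol.
Cu²⁺ + 2e⁻ → Cu, so n(Cu) = 0.03832 / 2 = 0.01916 mol
m(Cu) = 0.01916 × 63.55 = 1.22 g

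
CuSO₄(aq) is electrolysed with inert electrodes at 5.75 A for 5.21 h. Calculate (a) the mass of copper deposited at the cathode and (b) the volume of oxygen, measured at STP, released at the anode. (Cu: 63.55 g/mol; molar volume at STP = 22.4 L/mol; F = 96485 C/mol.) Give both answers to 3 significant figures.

35.5 g Cu; 6.26 L O₂

Q = 5.75 × 18756 = 1.078×10^5 C; n(e⁻) = 1.078×10^5 / 96485 = 1.117 mol
Cathode: Cu²⁺ + 2e⁻ → Cu → n(Cu) = 1.117/2 = 0.5585 mol → 35.5 g
Anode: 2H₂O → O₂ + 4H⁺ + 4e⁻ → n(O₂) = 1.117/4 = 0.2793 mol → 6.26 L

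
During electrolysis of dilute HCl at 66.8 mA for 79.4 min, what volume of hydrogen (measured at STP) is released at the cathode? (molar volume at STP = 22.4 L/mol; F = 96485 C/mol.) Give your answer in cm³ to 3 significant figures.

36.9 cm³

Charge passed = 0.0668 × 4764 = 318.2 C
Moles of electrons = 318.2 / 96485 = 0.003298 mol
2H⁺ + 2e⁻ → H₂, so n(H₂) = 0.003298 / 2 = 0.001649 mol
V = 0.001649 × 22.4 = 0.03694 L
= 36.9 cm³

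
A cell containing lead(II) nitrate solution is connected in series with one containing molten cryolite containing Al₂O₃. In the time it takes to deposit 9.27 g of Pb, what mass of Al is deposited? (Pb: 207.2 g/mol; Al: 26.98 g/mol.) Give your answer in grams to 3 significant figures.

0.805 g

n(Pb) = 9.27 / 207.2 = 0.04474 mol
Pb²⁺ + 2e⁻ → Pb, so n(e⁻) = 2 × 0.04474 = 0.08948 mol
Same current for the same time ⇒ same n(e⁻) = 0.08948 mol in both cells.
Al³⁺ + 3e⁻ → Al, so n(Al) = 0.08948 / 3 = 0.02983 mol
m(Al) = 0.02983 × 26.98 = 0.805 g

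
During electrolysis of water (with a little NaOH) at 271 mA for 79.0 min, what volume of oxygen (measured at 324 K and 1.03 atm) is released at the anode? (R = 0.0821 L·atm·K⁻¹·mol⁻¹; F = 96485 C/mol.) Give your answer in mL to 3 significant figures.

Q = It = 0.271 × 4740 = 1285 C
Moles of electrons = 1285 / 96485 = 0.01332 mol
2H₂O → O₂ + 4H⁺ + 4e⁻, so n(O₂) = 0.01332 / 4 = 0.003330 mol
V = nRT/P = 0.003330 × 0.0821 × 324 / 1.03 = 0.08600 L
= 86.0 mL

86.0 mL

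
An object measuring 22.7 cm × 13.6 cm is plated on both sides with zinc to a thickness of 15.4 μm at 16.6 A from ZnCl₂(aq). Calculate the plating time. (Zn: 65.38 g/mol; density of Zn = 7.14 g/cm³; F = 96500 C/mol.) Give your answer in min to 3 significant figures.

20.1 min

Plated area = 2 × 22.7 × 13.6 = 617.4 cm²
Volume = 617.4 × 15.4×10⁻⁴ cm = 0.9508 cm³
m(Zn) = 0.9508 × 7.14 = 6.789 g
n(Zn) = 6.789 / 65.38 = 0.1038 mol; n(e⁻) = 2 × 0.1038 = 0.2076 mol
Q = 0.2076 × 96500 = 20030 C
t = 20030 / 16.6 = 1207 s = 20.1 min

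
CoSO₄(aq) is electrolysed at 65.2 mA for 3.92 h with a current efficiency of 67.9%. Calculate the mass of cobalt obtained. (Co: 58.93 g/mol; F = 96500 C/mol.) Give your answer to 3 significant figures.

Q = 0.0652 × 14112 = 920.1 C
n(e⁻) = 920.1 / 96500 = 0.009535 mol
Co²⁺ + 2e⁻ → Co, so theoretical m(Co) = 0.004768 × 58.93 = 0.2810 g
Actual mass = 67.9% × 0.2810 = 0.191 g

0.191 g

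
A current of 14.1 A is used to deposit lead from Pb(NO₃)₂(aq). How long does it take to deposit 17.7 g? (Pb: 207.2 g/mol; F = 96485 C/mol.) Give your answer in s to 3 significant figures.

1170 s

n(Pb) = 17.7 / 207.2 = 0.08542 mol
Pb²⁺ + 2e⁻ → Pb, so n(e⁻) = 2 × 0.08542 = 0.1708 mol
Q = 0.1708 × 96485 = 16480 C
t = Q / I = 16480 / 14.1 = 1169 s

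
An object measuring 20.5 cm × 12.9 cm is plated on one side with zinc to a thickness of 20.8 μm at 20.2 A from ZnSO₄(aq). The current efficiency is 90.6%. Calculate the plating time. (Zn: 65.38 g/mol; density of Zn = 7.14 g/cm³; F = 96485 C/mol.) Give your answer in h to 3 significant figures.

0.176 h

Plated area = 20.5 × 12.9 = 264.5 cm²
Volume = 264.5 × 20.8×10⁻⁴ cm = 0.5502 cm³
m(Zn) = 0.5502 × 7.14 = 3.928 g
n(Zn) = 3.928 / 65.38 = 0.06008 mol; n(e⁻) = 2 × 0.06008 = 0.1202 mol
Q = 0.1202 × 96485 / 0.906 = 12800 C
t = 12800 / 20.2 = 633.7 s = 0.176 h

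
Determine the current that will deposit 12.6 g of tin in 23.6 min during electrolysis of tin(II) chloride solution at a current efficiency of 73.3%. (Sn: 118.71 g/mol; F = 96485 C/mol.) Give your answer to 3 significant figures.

19.7 A

n(Sn) = 12.6 / 118.71 = 0.1061 mol
Sn²⁺ + 2e⁻ → Sn, so n(e⁻) = 2 × 0.1061 = 0.2122 mol
Q = 0.2122 × 96485 / 0.733 = 27930 C
I = Q / t = 27930 / 1416 s = 19.7 A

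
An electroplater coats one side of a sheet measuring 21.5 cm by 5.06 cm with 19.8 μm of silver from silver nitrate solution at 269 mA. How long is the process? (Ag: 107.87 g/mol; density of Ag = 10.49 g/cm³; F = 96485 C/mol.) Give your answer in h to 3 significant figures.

2.09 h

Plated area = 21.5 × 5.06 = 108.8 cm²
Volume = 108.8 × 19.8×10⁻⁴ cm = 0.2154 cm³
m(Ag) = 0.2154 × 10.49 = 2.260 g
n(Ag) = 2.260 / 107.87 = 0.02095 mol; n(e⁻) = 0.02095 mol
Q = 0.02095 × 96485 = 2021 C
t = 2021 / 0.269 = 7513 s = 2.09 h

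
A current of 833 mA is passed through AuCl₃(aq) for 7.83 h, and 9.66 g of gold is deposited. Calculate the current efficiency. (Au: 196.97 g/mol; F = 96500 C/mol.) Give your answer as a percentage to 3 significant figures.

Q = 0.833 × 28188 = 23480 C
n(e⁻) = 23480 / 96500 = 0.2433 mol
Au³⁺ + 3e⁻ → Au, so theoretical n(Au) = 0.08110 mol → 15.97 g
Efficiency = 9.66 / 15.97 = 0.6049 = 60.5%

60.5%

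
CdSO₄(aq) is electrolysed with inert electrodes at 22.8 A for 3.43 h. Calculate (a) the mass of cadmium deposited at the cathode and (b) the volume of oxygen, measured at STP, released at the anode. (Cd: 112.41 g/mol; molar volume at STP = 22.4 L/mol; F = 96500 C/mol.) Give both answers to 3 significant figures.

Q = 22.8 × 12348 = 2.815×10^5 C; n(e⁻) = 2.815×10^5 / 96500 = 2.917 mol
Cathode: Cd²⁺ + 2e⁻ → Cd → n(Cd) = 2.917/2 = 1.459 mol → 164 g
Anode: 2H₂O → O₂ + 4H⁺ + 4e⁻ → n(O₂) = 2.917/4 = 0.7293 mol → 16.3 L

164 g Cd; 16.3 L O₂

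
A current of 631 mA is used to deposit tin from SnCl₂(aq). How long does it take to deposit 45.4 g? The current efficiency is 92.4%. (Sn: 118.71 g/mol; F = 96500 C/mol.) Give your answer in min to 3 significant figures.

2110 min

n(Sn) = 45.4 / 118.71 = 0.3824 mol
Sn²⁺ + 2e⁻ → Sn, so n(e⁻) = 2 × 0.3824 = 0.7648 mol
Q = 0.7648 × 96500 / 0.924 = 79870 C
t = Q / I = 79870 / 0.631 = 1.266×10^5 s = 2110 min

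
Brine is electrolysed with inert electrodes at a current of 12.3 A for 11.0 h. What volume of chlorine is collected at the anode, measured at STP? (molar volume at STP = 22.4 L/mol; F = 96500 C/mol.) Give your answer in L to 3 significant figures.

56.5 L

Charge passed = 12.3 × 39600 = 4.871×10^5 C
n(e⁻) = Q/F = 4.871×10^5/96500 = 5.048 mol
2Cl⁻ → Cl₂ + 2e⁻, so n(Cl₂) = 5.048 / 2 = 2.524 mol
V = 2.524 × 22.4 = 56.54 L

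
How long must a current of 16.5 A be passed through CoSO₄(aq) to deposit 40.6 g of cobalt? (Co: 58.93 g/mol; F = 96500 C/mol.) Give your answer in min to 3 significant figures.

n(Co) = 40.6 / 58.93 = 0.6890 mol
Co²⁺ + 2e⁻ → Co, so n(e⁻) = 2 × 0.6890 = 1.378 mol
Q = 1.378 × 96500 = 1.330×10^5 C
t = Q / I = 1.330×10^5 / 16.5 = 8061 s = 134 min

134 min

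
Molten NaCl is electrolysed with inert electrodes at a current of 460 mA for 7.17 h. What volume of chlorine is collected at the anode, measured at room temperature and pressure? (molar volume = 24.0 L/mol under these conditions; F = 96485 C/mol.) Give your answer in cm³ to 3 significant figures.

1480 cm³

Q = 0.460 A × 25812 s = 11870 C
n(e⁻) = 11870 / 96485 = 0.1230 mol
2Cl⁻ → Cl₂ + 2e⁻, so n(Cl₂) = 0.1230 / 2 = 0.06150 mol
V = 0.06150 × 24.0 = 1.476 L
= 1480 cm³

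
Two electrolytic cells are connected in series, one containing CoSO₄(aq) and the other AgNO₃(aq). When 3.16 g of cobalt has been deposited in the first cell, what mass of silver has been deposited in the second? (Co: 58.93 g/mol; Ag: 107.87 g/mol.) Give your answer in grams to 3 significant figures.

n(Co) = 3.16 / 58.93 = 0.05362 mol
Co²⁺ + 2e⁻ → Co, so n(e⁻) = 2 × 0.05362 = 0.1072 mol
Since the cells are in series, n(e⁻) in the Ag cell is also 0.1072 mol.
Ag⁺ + e⁻ → Ag, so n(Ag) = 0.1072 mol
m(Ag) = 0.1072 × 107.87 = 11.6 g

11.6 g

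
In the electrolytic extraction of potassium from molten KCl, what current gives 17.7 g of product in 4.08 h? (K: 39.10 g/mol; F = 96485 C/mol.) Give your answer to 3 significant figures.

n(K) = 17.7 / 39.10 = 0.4527 mol
K⁺ + e⁻ → K, so n(e⁻) = 0.4527 mol
Q = 0.4527 × 96485 = 43680 C
I = Q / t = 43680 / 14688 s = 2.97 A

2.97 A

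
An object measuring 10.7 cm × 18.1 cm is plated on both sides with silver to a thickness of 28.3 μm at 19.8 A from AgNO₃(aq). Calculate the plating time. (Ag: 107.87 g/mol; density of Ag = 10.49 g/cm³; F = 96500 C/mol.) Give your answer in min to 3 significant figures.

8.66 min

Plated area = 2 × 10.7 × 18.1 = 387.3 cm²
Volume = 387.3 × 28.3×10⁻⁴ cm = 1.096 cm³
m(Ag) = 1.096 × 10.49 = 11.50 g
n(Ag) = 11.50 / 107.87 = 0.1066 mol; n(e⁻) = 0.1066 mol
Q = 0.1066 × 96500 = 10290 C
t = 10290 / 19.8 = 519.7 s = 8.66 min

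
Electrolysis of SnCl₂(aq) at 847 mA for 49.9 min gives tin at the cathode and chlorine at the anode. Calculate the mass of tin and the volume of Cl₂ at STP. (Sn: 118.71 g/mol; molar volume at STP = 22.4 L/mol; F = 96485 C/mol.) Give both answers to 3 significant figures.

1.56 g Sn; 0.294 L Cl₂

Q = 0.847 × 2994 = 2536 C; n(e⁻) = 2536 / 96485 = 0.02628 mol
Cathode: Sn²⁺ + 2e⁻ → Sn → n(Sn) = 0.02628/2 = 0.01314 mol → 1.56 g
Anode: 2Cl⁻ → Cl₂ + 2e⁻ → n(Cl₂) = 0.02628/2 = 0.01314 mol → 0.294 L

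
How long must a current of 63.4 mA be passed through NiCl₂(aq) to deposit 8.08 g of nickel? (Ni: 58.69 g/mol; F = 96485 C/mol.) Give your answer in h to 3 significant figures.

n(Ni) = 8.08 / 58.69 = 0.1377 mol
Ni²⁺ + 2e⁻ → Ni, so n(e⁻) = 2 × 0.1377 = 0.2754 mol
Q = 0.2754 × 96485 = 26570 C
t = Q / I = 26570 / 0.0634 = 4.191×10^5 s = 116 h

116 h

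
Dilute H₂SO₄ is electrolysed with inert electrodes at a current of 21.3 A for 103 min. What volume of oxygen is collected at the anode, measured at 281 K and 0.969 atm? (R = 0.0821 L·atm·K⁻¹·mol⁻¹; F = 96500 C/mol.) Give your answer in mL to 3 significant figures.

8120 mL

Q = It = 21.3 × 6180 = 1.316×10^5 C
Moles of electrons = 1.316×10^5 / 96500 = 1.364 mol
2H₂O → O₂ + 4H⁺ + 4e⁻, so n(O₂) = 1.364 / 4 = 0.3410 mol
V = nRT/P = 0.3410 × 0.0821 × 281 / 0.969 = 8.119 L
= 8120 mL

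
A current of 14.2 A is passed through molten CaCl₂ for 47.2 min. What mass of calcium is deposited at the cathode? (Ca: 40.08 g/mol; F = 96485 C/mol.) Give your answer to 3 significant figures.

Q = 14.2 A × 2832 s = 40210 C
Moles of electrons = 40210 / 96485 = 0.4167 mol
Ca²⁺ + 2e⁻ → Ca, so n(Ca) = 0.4167 / 2 = 0.2084 mol
m = 0.2084 × 40.08 = 8.35 g

8.35 g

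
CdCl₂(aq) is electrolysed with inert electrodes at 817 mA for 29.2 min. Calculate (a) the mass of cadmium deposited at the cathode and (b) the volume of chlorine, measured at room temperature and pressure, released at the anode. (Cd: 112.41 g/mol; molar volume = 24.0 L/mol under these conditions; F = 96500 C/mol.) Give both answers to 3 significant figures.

0.834 g Cd; 0.178 L Cl₂

Q = 0.817 × 1752 = 1431 C; n(e⁻) = 1431 / 96500 = 0.01483 mol
Cathode: Cd²⁺ + 2e⁻ → Cd → n(Cd) = 0.01483/2 = 0.007415 mol → 0.834 g
Anode: 2Cl⁻ → Cl₂ + 2e⁻ → n(Cl₂) = 0.01483/2 = 0.007415 mol → 0.178 L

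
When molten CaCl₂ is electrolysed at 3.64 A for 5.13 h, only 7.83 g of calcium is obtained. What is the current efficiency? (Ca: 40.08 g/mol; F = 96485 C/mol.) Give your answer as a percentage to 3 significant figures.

Q = 3.64 × 18468 = 67220 C
n(e⁻) = 67220 / 96485 = 0.6967 mol
Ca²⁺ + 2e⁻ → Ca, so theoretical n(Ca) = 0.3484 mol → 13.96 g
Efficiency = 7.83 / 13.96 = 0.5609 = 56.1%

56.1%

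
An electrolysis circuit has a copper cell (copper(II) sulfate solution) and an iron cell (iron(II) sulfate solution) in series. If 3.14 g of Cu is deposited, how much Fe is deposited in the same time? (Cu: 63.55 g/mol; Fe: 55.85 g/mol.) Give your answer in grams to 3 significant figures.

n(Cu) = 3.14 / 63.55 = 0.04941 mol
Cu²⁺ + 2e⁻ → Cu, so n(e⁻) = 2 × 0.04941 = 0.09882 mol
Same current for the same time ⇒ same n(e⁻) = 0.09882 mol in both cells.
Fe²⁺ + 2e⁻ → Fe, so n(Fe) = 0.09882 / 2 = 0.04941 mol
m(Fe) = 0.04941 × 55.85 = 2.76 g

2.76 g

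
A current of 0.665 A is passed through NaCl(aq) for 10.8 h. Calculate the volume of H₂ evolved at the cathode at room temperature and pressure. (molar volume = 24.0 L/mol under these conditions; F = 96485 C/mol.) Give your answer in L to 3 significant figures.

3.22 L

Charge passed = 0.665 × 38880 = 25860 C
n(e⁻) = 25860 / 96485 = 0.2680 mol
2H⁺ + 2e⁻ → H₂, so n(H₂) = 0.2680 / 2 = 0.1340 mol
V = 0.1340 × 24.0 = 3.216 L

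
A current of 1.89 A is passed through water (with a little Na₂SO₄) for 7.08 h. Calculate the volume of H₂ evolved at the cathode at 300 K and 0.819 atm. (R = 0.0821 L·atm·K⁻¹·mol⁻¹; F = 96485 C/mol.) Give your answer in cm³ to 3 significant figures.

Q = 1.89 A × 25488 s = 48170 C
n(e⁻) = 48170 / 96485 = 0.4992 mol
2H⁺ + 2e⁻ → H₂, so n(H₂) = 0.4992 / 2 = 0.2496 mol
V = nRT/P = 0.2496 × 0.0821 × 300 / 0.819 = 7.506 L
= 7510 cm³

7510 cm³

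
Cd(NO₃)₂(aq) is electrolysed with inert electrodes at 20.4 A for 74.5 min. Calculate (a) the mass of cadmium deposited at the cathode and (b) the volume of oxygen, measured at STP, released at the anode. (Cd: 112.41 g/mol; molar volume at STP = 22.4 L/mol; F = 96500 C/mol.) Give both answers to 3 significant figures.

Q = 20.4 × 4470 = 91190 C; n(e⁻) = 91190 / 96500 = 0.9450 mol
Cathode: Cd²⁺ + 2e⁻ → Cd → n(Cd) = 0.9450/2 = 0.4725 mol → 53.1 g
Anode: 2H₂O → O₂ + 4H⁺ + 4e⁻ → n(O₂) = 0.9450/4 = 0.2363 mol → 5.29 L

53.1 g Cd; 5.29 L O₂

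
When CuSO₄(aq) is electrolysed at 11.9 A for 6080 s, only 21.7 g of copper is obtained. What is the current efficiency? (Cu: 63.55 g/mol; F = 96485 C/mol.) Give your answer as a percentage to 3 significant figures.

91.1%

Q = 11.9 × 6080 = 72350 C
n(e⁻) = 72350 / 96485 = 0.7499 mol
Cu²⁺ + 2e⁻ → Cu, so theoretical n(Cu) = 0.3750 mol → 23.83 g
Efficiency = 21.7 / 23.83 = 0.9106 = 91.1%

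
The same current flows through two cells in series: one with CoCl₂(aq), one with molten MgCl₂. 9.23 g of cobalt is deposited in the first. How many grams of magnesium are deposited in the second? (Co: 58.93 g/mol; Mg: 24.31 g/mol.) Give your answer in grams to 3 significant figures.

n(Co) = 9.23 / 58.93 = 0.1566 mol
Co²⁺ + 2e⁻ → Co, so n(e⁻) = 2 × 0.1566 = 0.3132 mol
The cells are in series, so the same charge (and hence the same n(e⁻) = 0.3132 mol) passes through both.
Mg²⁺ + 2e⁻ → Mg, so n(Mg) = 0.3132 / 2 = 0.1566 mol
m(Mg) = 0.1566 × 24.31 = 3.81 g

3.81 g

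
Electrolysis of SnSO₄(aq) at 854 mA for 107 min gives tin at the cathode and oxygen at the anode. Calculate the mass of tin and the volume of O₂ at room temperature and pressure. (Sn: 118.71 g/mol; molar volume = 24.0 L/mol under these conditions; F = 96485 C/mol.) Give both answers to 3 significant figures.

Q = 0.854 × 6420 = 5483 C; n(e⁻) = 5483 / 96485 = 0.05683 mol
Cathode: Sn²⁺ + 2e⁻ → Sn → n(Sn) = 0.05683/2 = 0.02842 mol → 3.37 g
Anode: 2H₂O → O₂ + 4H⁺ + 4e⁻ → n(O₂) = 0.05683/4 = 0.01421 mol → 0.341 L

3.37 g Sn; 0.341 L O₂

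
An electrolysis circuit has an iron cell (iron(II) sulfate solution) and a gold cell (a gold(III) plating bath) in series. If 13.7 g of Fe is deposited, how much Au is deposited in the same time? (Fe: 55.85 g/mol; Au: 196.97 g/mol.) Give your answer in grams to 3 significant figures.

32.2 g

n(Fe) = 13.7 / 55.85 = 0.2453 mol
Fe²⁺ + 2e⁻ → Fe, so n(e⁻) = 2 × 0.2453 = 0.4906 mol
The cells are in series, so the same charge (and hence the same n(e⁻) = 0.4906 mol) passes through both.
Au³⁺ + 3e⁻ → Au, so n(Au) = 0.4906 / 3 = 0.1635 mol
m(Au) = 0.1635 × 196.97 = 32.2 g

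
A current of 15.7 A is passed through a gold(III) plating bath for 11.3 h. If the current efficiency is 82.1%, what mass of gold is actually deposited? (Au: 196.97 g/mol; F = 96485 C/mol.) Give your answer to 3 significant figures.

Q = 15.7 × 40680 = 6.387×10^5 C
n(e⁻) = 6.387×10^5 / 96485 = 6.620 mol
Au³⁺ + 3e⁻ → Au, so theoretical m(Au) = 2.207 × 196.97 = 434.7 g
Actual mass = 82.1% × 434.7 = 357 g

357 g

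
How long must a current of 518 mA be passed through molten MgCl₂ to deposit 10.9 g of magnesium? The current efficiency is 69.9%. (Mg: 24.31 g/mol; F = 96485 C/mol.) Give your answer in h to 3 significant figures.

66.4 h

n(Mg) = 10.9 / 24.31 = 0.4484 mol
Mg²⁺ + 2e⁻ → Mg, so n(e⁻) = 2 × 0.4484 = 0.8968 mol
Q = 0.8968 × 96485 / 0.699 = 1.238×10^5 C
t = Q / I = 1.238×10^5 / 0.518 = 2.390×10^5 s = 66.4 h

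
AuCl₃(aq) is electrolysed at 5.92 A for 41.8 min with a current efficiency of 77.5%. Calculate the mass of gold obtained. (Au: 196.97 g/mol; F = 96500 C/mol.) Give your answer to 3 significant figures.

7.83 g

Q = 5.92 × 2508 = 14850 C
n(e⁻) = 14850 / 96500 = 0.1539 mol
Au³⁺ + 3e⁻ → Au, so theoretical m(Au) = 0.05130 × 196.97 = 10.10 g
Actual mass = 77.5% × 10.10 = 7.83 g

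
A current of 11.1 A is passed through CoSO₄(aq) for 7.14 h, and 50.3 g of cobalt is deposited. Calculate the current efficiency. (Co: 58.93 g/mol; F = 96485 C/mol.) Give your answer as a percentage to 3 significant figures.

Q = 11.1 × 25704 = 2.853×10^5 C
n(e⁻) = 2.853×10^5 / 96485 = 2.957 mol
Co²⁺ + 2e⁻ → Co, so theoretical n(Co) = 1.479 mol → 87.16 g
Efficiency = 50.3 / 87.16 = 0.5771 = 57.7%

57.7%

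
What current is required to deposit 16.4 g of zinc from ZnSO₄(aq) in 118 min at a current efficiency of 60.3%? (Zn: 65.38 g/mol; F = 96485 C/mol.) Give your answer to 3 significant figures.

11.3 A

n(Zn) = 16.4 / 65.38 = 0.2508 mol
Zn²⁺ + 2e⁻ → Zn, so n(e⁻) = 2 × 0.2508 = 0.5016 mol
Q = 0.5016 × 96485 / 0.603 = 80260 C
I = Q / t = 80260 / 7080 s = 11.3 A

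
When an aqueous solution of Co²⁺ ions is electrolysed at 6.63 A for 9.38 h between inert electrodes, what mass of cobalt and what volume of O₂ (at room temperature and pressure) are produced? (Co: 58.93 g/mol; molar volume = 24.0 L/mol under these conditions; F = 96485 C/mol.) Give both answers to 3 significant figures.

Q = 6.63 × 33768 = 2.239×10^5 C; n(e⁻) = 2.239×10^5 / 96485 = 2.321 mol
Cathode: Co²⁺ + 2e⁻ → Co → n(Co) = 2.321/2 = 1.161 mol → 68.4 g
Anode: 2H₂O → O₂ + 4H⁺ + 4e⁻ → n(O₂) = 2.321/4 = 0.5803 mol → 13.9 L

68.4 g Co; 13.9 L O₂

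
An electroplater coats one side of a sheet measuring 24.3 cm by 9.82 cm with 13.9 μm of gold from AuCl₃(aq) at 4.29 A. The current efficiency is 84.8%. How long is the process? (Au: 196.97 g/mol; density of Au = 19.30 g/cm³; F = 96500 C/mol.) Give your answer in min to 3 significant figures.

43.1 min

Plated area = 24.3 × 9.82 = 238.6 cm²
Volume = 238.6 × 13.9×10⁻⁴ cm = 0.3317 cm³
m(Au) = 0.3317 × 19.30 = 6.402 g
n(Au) = 6.402 / 196.97 = 0.03250 mol; n(e⁻) = 3 × 0.03250 = 0.09750 mol
Q = 0.09750 × 96500 / 0.848 = 11100 C
t = 11100 / 4.29 = 2587 s = 43.1 min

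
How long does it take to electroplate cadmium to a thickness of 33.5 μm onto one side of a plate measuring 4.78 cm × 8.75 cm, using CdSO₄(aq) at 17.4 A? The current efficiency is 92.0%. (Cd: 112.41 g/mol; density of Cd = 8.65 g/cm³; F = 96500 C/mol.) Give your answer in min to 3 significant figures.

2.17 min

Plated area = 4.78 × 8.75 = 41.83 cm²
Volume = 41.83 × 33.5×10⁻⁴ cm = 0.1401 cm³
m(Cd) = 0.1401 × 8.65 = 1.212 g
n(Cd) = 1.212 / 112.41 = 0.01078 mol; n(e⁻) = 2 × 0.01078 = 0.02156 mol
Q = 0.02156 × 96500 / 0.920 = 2261 C
t = 2261 / 17.4 = 129.9 s = 2.17 min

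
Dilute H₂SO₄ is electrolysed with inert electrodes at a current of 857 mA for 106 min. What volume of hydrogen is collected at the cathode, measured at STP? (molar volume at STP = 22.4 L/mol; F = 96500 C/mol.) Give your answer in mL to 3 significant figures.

633 mL

Q = It = 0.857 × 6360 = 5451 C
n(e⁻) = 5451 / 96500 = 0.05649 mol
2H⁺ + 2e⁻ → H₂, so n(H₂) = 0.05649 / 2 = 0.02825 mol
V = 0.02825 × 22.4 = 0.6328 L
= 633 mL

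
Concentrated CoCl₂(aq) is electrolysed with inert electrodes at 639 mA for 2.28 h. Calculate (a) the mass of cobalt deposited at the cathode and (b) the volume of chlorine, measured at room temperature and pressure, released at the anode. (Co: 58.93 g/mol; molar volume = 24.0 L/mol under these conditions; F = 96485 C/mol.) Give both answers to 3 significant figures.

Q = 0.639 × 8208 = 5245 C; n(e⁻) = 5245 / 96485 = 0.05436 mol
Cathode: Co²⁺ + 2e⁻ → Co → n(Co) = 0.05436/2 = 0.02718 mol → 1.60 g
Anode: 2Cl⁻ → Cl₂ + 2e⁻ → n(Cl₂) = 0.05436/2 = 0.02718 mol → 0.652 L

1.60 g Co; 0.652 L Cl₂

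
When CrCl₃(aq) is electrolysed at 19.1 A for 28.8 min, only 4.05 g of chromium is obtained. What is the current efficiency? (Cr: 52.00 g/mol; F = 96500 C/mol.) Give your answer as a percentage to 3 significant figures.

Q = 19.1 × 1728 = 33000 C
n(e⁻) = 33000 / 96500 = 0.3420 mol
Cr³⁺ + 3e⁻ → Cr, so theoretical n(Cr) = 0.1140 mol → 5.928 g
Efficiency = 4.05 / 5.928 = 0.6832 = 68.3%

68.3%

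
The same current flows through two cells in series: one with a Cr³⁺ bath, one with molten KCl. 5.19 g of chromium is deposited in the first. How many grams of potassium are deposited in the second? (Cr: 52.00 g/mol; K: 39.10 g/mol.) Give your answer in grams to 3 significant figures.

11.7 g

n(Cr) = 5.19 / 52.00 = 0.09981 mol
Cr³⁺ + 3e⁻ → Cr, so n(e⁻) = 3 × 0.09981 = 0.2994 mol
The cells are in series, so the same charge (and hence the same n(e⁻) = 0.2994 mol) passes through both.
K⁺ + e⁻ → K, so n(K) = 0.2994 mol
m(K) = 0.2994 × 39.10 = 11.7 g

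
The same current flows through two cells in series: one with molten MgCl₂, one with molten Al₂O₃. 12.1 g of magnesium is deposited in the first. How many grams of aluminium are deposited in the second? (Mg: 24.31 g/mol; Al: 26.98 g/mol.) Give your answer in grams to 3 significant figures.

n(Mg) = 12.1 / 24.31 = 0.4977 mol
Mg²⁺ + 2e⁻ → Mg, so n(e⁻) = 2 × 0.4977 = 0.9954 mol
The cells are in series, so the same charge (and hence the same n(e⁻) = 0.9954 mol) passes through both.
Al³⁺ + 3e⁻ → Al, so n(Al) = 0.9954 / 3 = 0.3318 mol
m(Al) = 0.3318 × 26.98 = 8.95 g

8.95 g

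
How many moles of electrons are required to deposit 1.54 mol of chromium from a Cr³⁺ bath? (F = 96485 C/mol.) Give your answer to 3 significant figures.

4.62 mol

Cr³⁺ + 3e⁻ → Cr, so n(e⁻) = 3 × 1.54 = 4.620 mol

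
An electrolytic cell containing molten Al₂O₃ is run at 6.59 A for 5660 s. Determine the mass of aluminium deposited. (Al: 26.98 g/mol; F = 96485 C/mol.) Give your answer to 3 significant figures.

Charge passed = 6.59 × 5660 = 37300 C
n(e⁻) = Q/F = 37300/96485 = 0.3866 mol
Al³⁺ + 3e⁻ → Al, so n(Al) = 0.3866 / 3 = 0.1289 mol
m = 0.1289 × 26.98 = 3.48 g

3.48 g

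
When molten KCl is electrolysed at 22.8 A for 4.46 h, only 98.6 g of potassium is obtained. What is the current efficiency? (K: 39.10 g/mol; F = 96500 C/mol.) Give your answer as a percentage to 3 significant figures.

Q = 22.8 × 16056 = 3.661×10^5 C
n(e⁻) = 3.661×10^5 / 96500 = 3.794 mol
K⁺ + e⁻ → K, so theoretical n(K) = 3.794 mol → 148.3 g
Efficiency = 98.6 / 148.3 = 0.6649 = 66.5%

66.5%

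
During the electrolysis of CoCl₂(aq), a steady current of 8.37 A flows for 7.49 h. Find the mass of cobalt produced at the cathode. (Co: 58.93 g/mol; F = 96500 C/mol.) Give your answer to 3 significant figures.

Charge passed = 8.37 × 26964 = 2.257×10^5 C
Moles of electrons = 2.257×10^5 / 96500 = 2.339 mol
Co²⁺ + 2e⁻ → Co, so n(Co) = 2.339 / 2 = 1.170 mol
m = 1.170 × 58.93 = 68.9 g

68.9 g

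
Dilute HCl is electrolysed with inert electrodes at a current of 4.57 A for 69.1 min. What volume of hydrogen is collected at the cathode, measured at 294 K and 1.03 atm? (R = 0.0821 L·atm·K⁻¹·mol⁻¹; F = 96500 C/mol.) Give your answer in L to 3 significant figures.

2.30 L

Q = It = 4.57 × 4146 = 18950 C
n(e⁻) = 18950 / 96500 = 0.1964 mol
2H⁺ + 2e⁻ → H₂, so n(H₂) = 0.1964 / 2 = 0.09820 mol
V = nRT/P = 0.09820 × 0.0821 × 294 / 1.03 = 2.301 L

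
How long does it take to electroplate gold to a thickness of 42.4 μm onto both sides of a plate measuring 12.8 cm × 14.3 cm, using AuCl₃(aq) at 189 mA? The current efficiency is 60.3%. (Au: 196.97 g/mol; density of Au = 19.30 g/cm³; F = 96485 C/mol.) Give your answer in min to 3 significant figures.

Plated area = 2 × 12.8 × 14.3 = 366.1 cm²
Volume = 366.1 × 42.4×10⁻⁴ cm = 1.552 cm³
m(Au) = 1.552 × 19.30 = 29.95 g
n(Au) = 29.95 / 196.97 = 0.1521 mol; n(e⁻) = 3 × 0.1521 = 0.4563 mol
Q = 0.4563 × 96485 / 0.603 = 73010 C
t = 73010 / 0.189 = 3.863×10^5 s = 6440 min

6440 min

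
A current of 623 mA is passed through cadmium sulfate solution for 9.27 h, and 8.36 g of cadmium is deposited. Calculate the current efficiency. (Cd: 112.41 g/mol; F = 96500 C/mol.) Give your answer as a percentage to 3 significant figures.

69.0%

Q = 0.623 × 33372 = 20790 C
n(e⁻) = 20790 / 96500 = 0.2154 mol
Cd²⁺ + 2e⁻ → Cd, so theoretical n(Cd) = 0.1077 mol → 12.11 g
Efficiency = 8.36 / 12.11 = 0.6903 = 69.0%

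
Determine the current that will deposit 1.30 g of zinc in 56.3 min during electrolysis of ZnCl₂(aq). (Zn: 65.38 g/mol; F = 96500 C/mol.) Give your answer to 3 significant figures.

n(Zn) = 1.30 / 65.38 = 0.01988 mol
Zn²⁺ + 2e⁻ → Zn, so n(e⁻) = 2 × 0.01988 = 0.03976 mol
Q = 0.03976 × 96500 = 3837 C
I = Q / t = 3837 / 3378 s = 1.14 A

1.14 A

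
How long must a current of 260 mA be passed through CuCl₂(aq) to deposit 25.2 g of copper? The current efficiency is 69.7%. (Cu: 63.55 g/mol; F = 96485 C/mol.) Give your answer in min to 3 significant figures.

n(Cu) = 25.2 / 63.55 = 0.3965 mol
Cu²⁺ + 2e⁻ → Cu, so n(e⁻) = 2 × 0.3965 = 0.7930 mol
Q = 0.7930 × 96485 / 0.697 = 1.098×10^5 C
t = Q / I = 1.098×10^5 / 0.260 = 4.223×10^5 s = 7040 min

7040 min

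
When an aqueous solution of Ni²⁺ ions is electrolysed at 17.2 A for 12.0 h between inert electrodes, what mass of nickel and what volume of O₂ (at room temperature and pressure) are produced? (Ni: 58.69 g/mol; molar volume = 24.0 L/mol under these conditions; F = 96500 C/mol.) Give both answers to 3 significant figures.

Q = 17.2 × 43200 = 7.430×10^5 C; n(e⁻) = 7.430×10^5 / 96500 = 7.699 mol
Cathode: Ni²⁺ + 2e⁻ → Ni → n(Ni) = 7.699/2 = 3.850 mol → 226 g
Anode: 2H₂O → O₂ + 4H⁺ + 4e⁻ → n(O₂) = 7.699/4 = 1.925 mol → 46.2 L

226 g Ni; 46.2 L O₂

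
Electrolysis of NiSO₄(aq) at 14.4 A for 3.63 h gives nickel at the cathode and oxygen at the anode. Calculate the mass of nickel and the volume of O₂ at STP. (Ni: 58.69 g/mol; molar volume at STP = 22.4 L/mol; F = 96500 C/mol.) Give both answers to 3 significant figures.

Q = 14.4 × 13068 = 1.882×10^5 C; n(e⁻) = 1.882×10^5 / 96500 = 1.950 mol
Cathode: Ni²⁺ + 2e⁻ → Ni → n(Ni) = 1.950/2 = 0.9750 mol → 57.2 g
Anode: 2H₂O → O₂ + 4H⁺ + 4e⁻ → n(O₂) = 1.950/4 = 0.4875 mol → 10.9 L

57.2 g Ni; 10.9 L O₂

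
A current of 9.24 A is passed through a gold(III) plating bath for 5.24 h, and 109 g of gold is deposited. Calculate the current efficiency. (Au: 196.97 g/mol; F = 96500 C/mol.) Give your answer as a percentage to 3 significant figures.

Q = 9.24 × 18864 = 1.743×10^5 C
n(e⁻) = 1.743×10^5 / 96500 = 1.806 mol
Au³⁺ + 3e⁻ → Au, so theoretical n(Au) = 0.6020 mol → 118.6 g
Efficiency = 109 / 118.6 = 0.9191 = 91.9%

91.9%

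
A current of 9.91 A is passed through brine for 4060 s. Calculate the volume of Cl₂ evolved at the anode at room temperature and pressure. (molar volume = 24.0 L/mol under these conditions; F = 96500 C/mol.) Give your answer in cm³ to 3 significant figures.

Q = 9.91 A × 4060 s = 40230 C
Moles of electrons = 40230 / 96500 = 0.4169 mol
2Cl⁻ → Cl₂ + 2e⁻, so n(Cl₂) = 0.4169 / 2 = 0.2085 mol
V = 0.2085 × 24.0 = 5.004 L
= 5000 cm³

5000 cm³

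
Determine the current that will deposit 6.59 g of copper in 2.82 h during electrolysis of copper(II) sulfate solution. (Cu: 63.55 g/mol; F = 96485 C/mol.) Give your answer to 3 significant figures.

n(Cu) = 6.59 / 63.55 = 0.1037 mol
Cu²⁺ + 2e⁻ → Cu, so n(e⁻) = 2 × 0.1037 = 0.2074 mol
Q = 0.2074 × 96485 = 20010 C
I = Q / t = 20010 / 10152 s = 1.97 A

1.97 A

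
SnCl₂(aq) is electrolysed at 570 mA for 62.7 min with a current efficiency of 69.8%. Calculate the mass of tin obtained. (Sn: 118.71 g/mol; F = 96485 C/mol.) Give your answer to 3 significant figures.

0.921 g

Q = 0.570 × 3762 = 2144 C
n(e⁻) = 2144 / 96485 = 0.02222 mol
Sn²⁺ + 2e⁻ → Sn, so theoretical m(Sn) = 0.01111 × 118.71 = 1.319 g
Actual mass = 69.8% × 1.319 = 0.921 g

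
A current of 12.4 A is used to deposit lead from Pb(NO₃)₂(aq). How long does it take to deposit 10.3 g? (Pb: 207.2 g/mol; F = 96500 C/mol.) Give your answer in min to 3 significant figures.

12.9 min

n(Pb) = 10.3 / 207.2 = 0.04971 mol
Pb²⁺ + 2e⁻ → Pb, so n(e⁻) = 2 × 0.04971 = 0.09942 mol
Q = 0.09942 × 96500 = 9594 C
t = Q / I = 9594 / 12.4 = 773.7 s = 12.9 min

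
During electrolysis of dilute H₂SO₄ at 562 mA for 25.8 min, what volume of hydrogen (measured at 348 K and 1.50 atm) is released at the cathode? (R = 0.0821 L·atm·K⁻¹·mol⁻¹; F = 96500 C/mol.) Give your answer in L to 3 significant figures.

Charge passed = 0.562 × 1548 = 870.0 C
Moles of electrons = 870.0 / 96500 = 0.009016 mol
2H⁺ + 2e⁻ → H₂, so n(H₂) = 0.009016 / 2 = 0.004508 mol
V = nRT/P = 0.004508 × 0.0821 × 348 / 1.50 = 0.08586 L

0.0859 L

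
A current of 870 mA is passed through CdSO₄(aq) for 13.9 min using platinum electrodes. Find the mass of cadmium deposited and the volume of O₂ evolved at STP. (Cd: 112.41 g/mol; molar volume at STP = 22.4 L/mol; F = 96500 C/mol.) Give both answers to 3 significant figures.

Q = 0.870 × 834 = 725.6 C; n(e⁻) = 725.6 / 96500 = 0.007519 mol
Cathode: Cd²⁺ + 2e⁻ → Cd → n(Cd) = 0.007519/2 = 0.003760 mol → 0.423 g
Anode: 2H₂O → O₂ + 4H⁺ + 4e⁻ → n(O₂) = 0.007519/4 = 0.001880 mol → 0.0421 L

0.423 g Cd; 0.0421 L O₂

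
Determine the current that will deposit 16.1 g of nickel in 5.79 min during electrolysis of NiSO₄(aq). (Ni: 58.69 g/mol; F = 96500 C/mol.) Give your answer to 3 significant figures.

n(Ni) = 16.1 / 58.69 = 0.2743 mol
Ni²⁺ + 2e⁻ → Ni, so n(e⁻) = 2 × 0.2743 = 0.5486 mol
Q = 0.5486 × 96500 = 52940 C
I = Q / t = 52940 / 347.4 s = 152 A

152 A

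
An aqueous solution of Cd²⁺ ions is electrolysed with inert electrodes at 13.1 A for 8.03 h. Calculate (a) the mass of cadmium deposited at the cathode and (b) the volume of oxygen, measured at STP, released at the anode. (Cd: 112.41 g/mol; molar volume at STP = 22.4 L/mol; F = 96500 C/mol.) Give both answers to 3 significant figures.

Q = 13.1 × 28908 = 3.787×10^5 C; n(e⁻) = 3.787×10^5 / 96500 = 3.924 mol
Cathode: Cd²⁺ + 2e⁻ → Cd → n(Cd) = 3.924/2 = 1.962 mol → 221 g
Anode: 2H₂O → O₂ + 4H⁺ + 4e⁻ → n(O₂) = 3.924/4 = 0.9810 mol → 22.0 L

221 g Cd; 22.0 L O₂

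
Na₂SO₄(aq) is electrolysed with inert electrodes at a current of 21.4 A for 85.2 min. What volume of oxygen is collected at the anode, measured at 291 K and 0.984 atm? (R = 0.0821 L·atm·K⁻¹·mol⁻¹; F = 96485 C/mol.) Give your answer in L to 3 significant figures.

6.88 L

Q = 21.4 A × 5112 s = 1.094×10^5 C
n(e⁻) = Q/F = 1.094×10^5/96485 = 1.134 mol
2H₂O → O₂ + 4H⁺ + 4e⁻, so n(O₂) = 1.134 / 4 = 0.2835 mol
V = nRT/P = 0.2835 × 0.0821 × 291 / 0.984 = 6.883 L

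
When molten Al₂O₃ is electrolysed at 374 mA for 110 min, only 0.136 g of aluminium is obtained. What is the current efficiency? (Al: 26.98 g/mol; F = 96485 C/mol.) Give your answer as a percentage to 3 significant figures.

Q = 0.374 × 6600 = 2468 C
n(e⁻) = 2468 / 96485 = 0.02558 mol
Al³⁺ + 3e⁻ → Al, so theoretical n(Al) = 0.008527 mol → 0.2301 g
Efficiency = 0.136 / 0.2301 = 0.5910 = 59.1%

59.1%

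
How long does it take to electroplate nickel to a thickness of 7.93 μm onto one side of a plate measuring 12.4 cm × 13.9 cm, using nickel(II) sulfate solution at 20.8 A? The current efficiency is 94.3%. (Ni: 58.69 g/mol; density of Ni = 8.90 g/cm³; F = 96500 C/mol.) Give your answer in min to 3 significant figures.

Plated area = 12.4 × 13.9 = 172.4 cm²
Volume = 172.4 × 7.93×10⁻⁴ cm = 0.1367 cm³
m(Ni) = 0.1367 × 8.90 = 1.217 g
n(Ni) = 1.217 / 58.69 = 0.02074 mol; n(e⁻) = 2 × 0.02074 = 0.04148 mol
Q = 0.04148 × 96500 / 0.943 = 4245 C
t = 4245 / 20.8 = 204.1 s = 3.40 min

3.40 min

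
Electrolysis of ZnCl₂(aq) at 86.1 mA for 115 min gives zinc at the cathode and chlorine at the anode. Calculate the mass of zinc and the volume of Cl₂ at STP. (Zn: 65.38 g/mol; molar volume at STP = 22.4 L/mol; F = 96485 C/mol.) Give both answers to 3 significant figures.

Q = 0.0861 × 6900 = 594.1 C; n(e⁻) = 594.1 / 96485 = 0.006157 mol
Cathode: Zn²⁺ + 2e⁻ → Zn → n(Zn) = 0.006157/2 = 0.003079 mol → 0.201 g
Anode: 2Cl⁻ → Cl₂ + 2e⁻ → n(Cl₂) = 0.006157/2 = 0.003079 mol → 0.0690 L

0.201 g Zn; 0.0690 L Cl₂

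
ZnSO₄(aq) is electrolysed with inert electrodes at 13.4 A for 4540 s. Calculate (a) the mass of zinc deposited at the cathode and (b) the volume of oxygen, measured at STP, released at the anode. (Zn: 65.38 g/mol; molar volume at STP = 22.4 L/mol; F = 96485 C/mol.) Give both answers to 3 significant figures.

20.6 g Zn; 3.53 L O₂

Q = 13.4 × 4540 = 60840 C; n(e⁻) = 60840 / 96485 = 0.6306 mol
Cathode: Zn²⁺ + 2e⁻ → Zn → n(Zn) = 0.6306/2 = 0.3153 mol → 20.6 g
Anode: 2H₂O → O₂ + 4H⁺ + 4e⁻ → n(O₂) = 0.6306/4 = 0.1577 mol → 3.53 L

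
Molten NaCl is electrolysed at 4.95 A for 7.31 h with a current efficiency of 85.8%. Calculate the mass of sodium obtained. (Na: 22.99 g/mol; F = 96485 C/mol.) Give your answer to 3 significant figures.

Q = 4.95 × 26316 = 1.303×10^5 C
n(e⁻) = 1.303×10^5 / 96485 = 1.350 mol
Na⁺ + e⁻ → Na, so theoretical m(Na) = 1.350 × 22.99 = 31.04 g
Actual mass = 85.8% × 31.04 = 26.6 g

26.6 g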